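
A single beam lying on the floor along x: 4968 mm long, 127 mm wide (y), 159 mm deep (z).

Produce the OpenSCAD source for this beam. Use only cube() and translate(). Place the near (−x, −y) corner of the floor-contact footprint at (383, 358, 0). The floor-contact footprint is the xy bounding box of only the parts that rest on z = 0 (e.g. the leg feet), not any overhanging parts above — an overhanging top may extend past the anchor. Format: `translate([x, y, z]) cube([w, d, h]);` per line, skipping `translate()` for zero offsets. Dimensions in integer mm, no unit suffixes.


translate([383, 358, 0]) cube([4968, 127, 159]);


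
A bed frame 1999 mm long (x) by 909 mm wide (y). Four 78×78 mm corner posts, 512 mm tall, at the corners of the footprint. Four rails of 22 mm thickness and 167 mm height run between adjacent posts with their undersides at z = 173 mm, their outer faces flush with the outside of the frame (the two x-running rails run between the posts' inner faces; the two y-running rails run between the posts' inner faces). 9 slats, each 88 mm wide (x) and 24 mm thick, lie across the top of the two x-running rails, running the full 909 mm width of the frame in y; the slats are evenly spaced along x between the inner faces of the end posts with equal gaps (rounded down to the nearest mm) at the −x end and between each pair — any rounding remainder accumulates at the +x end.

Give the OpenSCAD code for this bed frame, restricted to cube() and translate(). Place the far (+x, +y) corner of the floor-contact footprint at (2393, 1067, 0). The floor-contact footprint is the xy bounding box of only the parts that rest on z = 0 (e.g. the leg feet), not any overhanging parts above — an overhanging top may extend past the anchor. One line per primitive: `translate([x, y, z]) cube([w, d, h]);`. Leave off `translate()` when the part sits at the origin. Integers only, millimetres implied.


// slat z = rail_z + rail_h = 173 + 167 = 340
// slat gap = ⌊(1843 − 9·88) / 10⌋ = 105
translate([394, 158, 0]) cube([78, 78, 512]);
translate([394, 989, 0]) cube([78, 78, 512]);
translate([2315, 158, 0]) cube([78, 78, 512]);
translate([2315, 989, 0]) cube([78, 78, 512]);
translate([472, 158, 173]) cube([1843, 22, 167]);
translate([472, 1045, 173]) cube([1843, 22, 167]);
translate([394, 236, 173]) cube([22, 753, 167]);
translate([2371, 236, 173]) cube([22, 753, 167]);
translate([577, 158, 340]) cube([88, 909, 24]);
translate([770, 158, 340]) cube([88, 909, 24]);
translate([963, 158, 340]) cube([88, 909, 24]);
translate([1156, 158, 340]) cube([88, 909, 24]);
translate([1349, 158, 340]) cube([88, 909, 24]);
translate([1542, 158, 340]) cube([88, 909, 24]);
translate([1735, 158, 340]) cube([88, 909, 24]);
translate([1928, 158, 340]) cube([88, 909, 24]);
translate([2121, 158, 340]) cube([88, 909, 24]);


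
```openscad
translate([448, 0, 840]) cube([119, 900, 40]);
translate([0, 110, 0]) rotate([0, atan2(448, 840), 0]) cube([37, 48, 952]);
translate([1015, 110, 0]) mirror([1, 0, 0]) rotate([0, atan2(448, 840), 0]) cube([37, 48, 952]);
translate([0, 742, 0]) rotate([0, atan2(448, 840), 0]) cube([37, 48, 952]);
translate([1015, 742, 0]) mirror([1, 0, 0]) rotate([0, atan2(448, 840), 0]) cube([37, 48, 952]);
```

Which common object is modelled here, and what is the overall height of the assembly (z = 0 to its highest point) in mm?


A sawhorse. The overall height is 880 mm.

A beam across two mirrored pairs of raked legs — a sawhorse. The beam's underside is at z = 840 (matching the legs' vertical rise in atan2(448, 840)) and the beam is 40 mm tall, so its top is at 840 + 40 = 880 mm. The raked legs top out at the beam's underside, so that is the highest point.


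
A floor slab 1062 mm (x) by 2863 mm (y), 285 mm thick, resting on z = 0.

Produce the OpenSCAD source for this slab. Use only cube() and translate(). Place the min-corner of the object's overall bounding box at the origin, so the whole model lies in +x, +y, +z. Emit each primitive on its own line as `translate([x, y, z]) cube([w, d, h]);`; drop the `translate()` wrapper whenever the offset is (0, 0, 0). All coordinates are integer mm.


cube([1062, 2863, 285]);


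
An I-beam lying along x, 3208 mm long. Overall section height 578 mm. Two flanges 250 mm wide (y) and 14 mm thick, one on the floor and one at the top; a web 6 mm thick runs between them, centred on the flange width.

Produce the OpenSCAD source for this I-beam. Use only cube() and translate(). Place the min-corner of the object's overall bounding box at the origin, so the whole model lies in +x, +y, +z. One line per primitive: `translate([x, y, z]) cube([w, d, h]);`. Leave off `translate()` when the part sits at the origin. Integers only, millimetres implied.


cube([3208, 250, 14]);
translate([0, 122, 14]) cube([3208, 6, 550]);
translate([0, 0, 564]) cube([3208, 250, 14]);


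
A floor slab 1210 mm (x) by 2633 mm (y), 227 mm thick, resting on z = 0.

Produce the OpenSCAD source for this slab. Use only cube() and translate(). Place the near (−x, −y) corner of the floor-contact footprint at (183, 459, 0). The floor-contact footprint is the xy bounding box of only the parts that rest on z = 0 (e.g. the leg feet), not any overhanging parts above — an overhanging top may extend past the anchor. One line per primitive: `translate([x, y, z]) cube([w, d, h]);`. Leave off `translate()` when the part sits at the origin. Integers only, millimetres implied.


translate([183, 459, 0]) cube([1210, 2633, 227]);


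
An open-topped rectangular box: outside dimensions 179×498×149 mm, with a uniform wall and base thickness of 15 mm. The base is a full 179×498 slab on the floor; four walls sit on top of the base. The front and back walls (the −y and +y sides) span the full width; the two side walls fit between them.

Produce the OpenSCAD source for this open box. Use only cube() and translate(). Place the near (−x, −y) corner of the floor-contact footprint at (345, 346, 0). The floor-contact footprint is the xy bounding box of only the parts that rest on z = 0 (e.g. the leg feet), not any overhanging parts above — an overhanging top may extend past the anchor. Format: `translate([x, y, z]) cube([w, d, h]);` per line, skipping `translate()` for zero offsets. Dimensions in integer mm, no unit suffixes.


translate([345, 346, 0]) cube([179, 498, 15]);
translate([345, 346, 15]) cube([179, 15, 134]);
translate([345, 829, 15]) cube([179, 15, 134]);
translate([345, 361, 15]) cube([15, 468, 134]);
translate([509, 361, 15]) cube([15, 468, 134]);


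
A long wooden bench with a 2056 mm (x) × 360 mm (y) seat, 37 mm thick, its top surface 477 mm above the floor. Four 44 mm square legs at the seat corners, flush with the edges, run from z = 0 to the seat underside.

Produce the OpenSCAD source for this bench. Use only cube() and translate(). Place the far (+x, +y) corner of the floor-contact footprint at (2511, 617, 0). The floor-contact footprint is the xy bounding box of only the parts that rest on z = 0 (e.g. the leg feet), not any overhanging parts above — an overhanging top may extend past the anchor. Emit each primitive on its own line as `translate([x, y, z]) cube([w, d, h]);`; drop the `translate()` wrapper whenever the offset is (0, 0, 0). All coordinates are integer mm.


translate([455, 257, 440]) cube([2056, 360, 37]);
translate([455, 257, 0]) cube([44, 44, 440]);
translate([455, 573, 0]) cube([44, 44, 440]);
translate([2467, 257, 0]) cube([44, 44, 440]);
translate([2467, 573, 0]) cube([44, 44, 440]);


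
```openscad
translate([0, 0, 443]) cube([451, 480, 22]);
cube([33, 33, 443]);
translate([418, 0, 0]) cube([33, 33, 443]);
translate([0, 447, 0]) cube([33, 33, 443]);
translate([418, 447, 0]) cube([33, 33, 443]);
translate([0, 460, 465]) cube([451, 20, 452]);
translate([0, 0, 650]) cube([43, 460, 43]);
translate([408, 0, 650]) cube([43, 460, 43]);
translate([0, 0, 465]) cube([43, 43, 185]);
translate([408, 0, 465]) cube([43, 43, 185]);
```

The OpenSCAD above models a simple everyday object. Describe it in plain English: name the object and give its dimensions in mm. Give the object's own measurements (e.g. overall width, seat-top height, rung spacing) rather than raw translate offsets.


A chair. The seat is a 451×480×22 mm slab with its top at z = 465 mm, on four 33×33 mm corner legs (flush with the seat edges, standing on z = 0). A flat backrest 20 mm thick, 452 mm tall, spans the full seat width and rises from the seat top along its +y edge, rear face flush with the rear of the seat. Two armrests of 43×43 mm section run along each side from the seat's front edge to the front of the backrest, top faces 228 mm above the seat top and outer faces flush with the seat's x-edges; a 43×43 mm post under the front of each armrest stands on the seat at the front corner.


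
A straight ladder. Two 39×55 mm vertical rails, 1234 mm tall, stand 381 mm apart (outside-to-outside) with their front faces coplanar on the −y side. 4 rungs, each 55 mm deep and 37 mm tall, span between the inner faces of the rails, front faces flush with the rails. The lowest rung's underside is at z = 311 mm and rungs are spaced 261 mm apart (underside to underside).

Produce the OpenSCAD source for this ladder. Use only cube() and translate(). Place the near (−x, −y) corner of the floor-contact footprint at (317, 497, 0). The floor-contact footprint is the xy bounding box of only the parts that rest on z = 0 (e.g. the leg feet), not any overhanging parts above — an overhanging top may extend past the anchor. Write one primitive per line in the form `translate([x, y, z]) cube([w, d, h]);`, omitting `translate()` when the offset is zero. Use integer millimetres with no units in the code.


// rung span = 381 - 2*39 = 303
// rung[k] z = 311 + k*261
translate([317, 497, 0]) cube([39, 55, 1234]);
translate([659, 497, 0]) cube([39, 55, 1234]);
translate([356, 497, 311]) cube([303, 55, 37]);
translate([356, 497, 572]) cube([303, 55, 37]);
translate([356, 497, 833]) cube([303, 55, 37]);
translate([356, 497, 1094]) cube([303, 55, 37]);


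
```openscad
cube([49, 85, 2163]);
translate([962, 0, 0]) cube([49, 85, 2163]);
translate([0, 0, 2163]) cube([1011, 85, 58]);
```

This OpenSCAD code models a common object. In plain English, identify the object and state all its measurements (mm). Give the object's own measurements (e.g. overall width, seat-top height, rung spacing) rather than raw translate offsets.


A door frame. The clear opening is 913 mm wide and 2163 mm high. Two 49 mm wide jambs, 85 mm deep, stand either side of the opening from the floor to the top of the opening. A 58 mm thick head sits across the top of both jambs, spanning the full outside width of the frame.


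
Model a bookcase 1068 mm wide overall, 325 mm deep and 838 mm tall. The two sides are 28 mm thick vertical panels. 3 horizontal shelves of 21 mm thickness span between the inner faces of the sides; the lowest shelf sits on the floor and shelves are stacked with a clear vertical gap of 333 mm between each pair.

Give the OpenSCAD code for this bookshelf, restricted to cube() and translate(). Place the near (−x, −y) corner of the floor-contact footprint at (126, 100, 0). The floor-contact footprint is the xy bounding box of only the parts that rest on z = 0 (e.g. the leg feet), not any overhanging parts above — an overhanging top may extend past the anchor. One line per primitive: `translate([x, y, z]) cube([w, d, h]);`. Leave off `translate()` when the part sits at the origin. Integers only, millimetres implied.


translate([126, 100, 0]) cube([28, 325, 838]);
translate([1166, 100, 0]) cube([28, 325, 838]);
translate([154, 100, 0]) cube([1012, 325, 21]);
translate([154, 100, 354]) cube([1012, 325, 21]);
translate([154, 100, 708]) cube([1012, 325, 21]);


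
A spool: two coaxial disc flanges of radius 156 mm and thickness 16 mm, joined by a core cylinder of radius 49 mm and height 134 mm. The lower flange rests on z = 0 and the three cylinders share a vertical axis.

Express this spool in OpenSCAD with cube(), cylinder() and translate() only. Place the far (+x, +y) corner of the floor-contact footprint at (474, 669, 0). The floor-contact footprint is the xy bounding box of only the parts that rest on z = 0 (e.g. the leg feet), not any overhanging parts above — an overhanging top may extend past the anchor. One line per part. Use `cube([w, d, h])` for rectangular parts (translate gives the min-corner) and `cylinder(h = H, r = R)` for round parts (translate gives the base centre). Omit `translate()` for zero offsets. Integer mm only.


translate([318, 513, 0]) cylinder(h = 16, r = 156);
translate([318, 513, 16]) cylinder(h = 134, r = 49);
translate([318, 513, 150]) cylinder(h = 16, r = 156);


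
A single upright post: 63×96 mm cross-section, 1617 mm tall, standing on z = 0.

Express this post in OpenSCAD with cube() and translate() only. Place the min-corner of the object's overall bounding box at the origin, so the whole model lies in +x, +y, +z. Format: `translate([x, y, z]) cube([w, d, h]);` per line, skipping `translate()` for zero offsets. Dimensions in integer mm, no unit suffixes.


cube([63, 96, 1617]);


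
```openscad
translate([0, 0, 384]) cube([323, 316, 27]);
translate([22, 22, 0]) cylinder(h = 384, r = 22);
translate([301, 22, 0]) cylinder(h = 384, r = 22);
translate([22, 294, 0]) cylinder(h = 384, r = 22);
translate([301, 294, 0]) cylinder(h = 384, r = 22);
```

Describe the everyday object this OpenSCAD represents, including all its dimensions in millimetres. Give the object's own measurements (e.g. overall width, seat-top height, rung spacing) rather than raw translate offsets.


A simple wooden stool: a rectangular seat 323 mm (x) by 316 mm (y), 27 mm thick, top face at z = 411 mm, on four round legs, each 44 mm in diameter. The legs rest on z = 0, each leg's axis is inset half a diameter from the nearest pair of seat edges (so the leg's bounding box is flush with the corner).


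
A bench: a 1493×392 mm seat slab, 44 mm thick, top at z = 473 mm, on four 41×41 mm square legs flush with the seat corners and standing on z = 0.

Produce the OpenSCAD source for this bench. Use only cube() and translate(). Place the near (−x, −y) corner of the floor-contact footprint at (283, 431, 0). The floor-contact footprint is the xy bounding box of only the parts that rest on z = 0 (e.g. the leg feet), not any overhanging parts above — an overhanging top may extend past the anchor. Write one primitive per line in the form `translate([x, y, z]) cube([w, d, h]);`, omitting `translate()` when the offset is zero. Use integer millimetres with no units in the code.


translate([283, 431, 429]) cube([1493, 392, 44]);
translate([283, 431, 0]) cube([41, 41, 429]);
translate([283, 782, 0]) cube([41, 41, 429]);
translate([1735, 431, 0]) cube([41, 41, 429]);
translate([1735, 782, 0]) cube([41, 41, 429]);


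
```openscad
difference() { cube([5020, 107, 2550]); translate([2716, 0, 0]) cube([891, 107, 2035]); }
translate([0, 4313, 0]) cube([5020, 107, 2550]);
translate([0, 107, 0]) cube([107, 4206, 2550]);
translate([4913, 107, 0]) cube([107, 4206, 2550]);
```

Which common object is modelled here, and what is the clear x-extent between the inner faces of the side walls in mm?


A single room. The interior width is 4806 mm.

Four walls enclosing a rectangle with a door in the front wall — a room. Outside width 5020 minus two 107 mm walls gives 4806 mm.


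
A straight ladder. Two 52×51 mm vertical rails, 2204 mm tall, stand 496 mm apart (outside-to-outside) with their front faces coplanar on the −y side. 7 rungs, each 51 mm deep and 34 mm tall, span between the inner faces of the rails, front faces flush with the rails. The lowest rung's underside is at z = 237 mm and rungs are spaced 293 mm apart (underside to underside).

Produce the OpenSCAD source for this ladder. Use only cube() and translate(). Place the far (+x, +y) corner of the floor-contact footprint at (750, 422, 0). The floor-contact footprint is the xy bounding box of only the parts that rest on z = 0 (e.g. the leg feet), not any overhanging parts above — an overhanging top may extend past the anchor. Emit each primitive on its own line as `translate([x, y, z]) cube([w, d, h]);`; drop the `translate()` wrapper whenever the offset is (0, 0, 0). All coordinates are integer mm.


translate([254, 371, 0]) cube([52, 51, 2204]);
translate([698, 371, 0]) cube([52, 51, 2204]);
translate([306, 371, 237]) cube([392, 51, 34]);
translate([306, 371, 530]) cube([392, 51, 34]);
translate([306, 371, 823]) cube([392, 51, 34]);
translate([306, 371, 1116]) cube([392, 51, 34]);
translate([306, 371, 1409]) cube([392, 51, 34]);
translate([306, 371, 1702]) cube([392, 51, 34]);
translate([306, 371, 1995]) cube([392, 51, 34]);


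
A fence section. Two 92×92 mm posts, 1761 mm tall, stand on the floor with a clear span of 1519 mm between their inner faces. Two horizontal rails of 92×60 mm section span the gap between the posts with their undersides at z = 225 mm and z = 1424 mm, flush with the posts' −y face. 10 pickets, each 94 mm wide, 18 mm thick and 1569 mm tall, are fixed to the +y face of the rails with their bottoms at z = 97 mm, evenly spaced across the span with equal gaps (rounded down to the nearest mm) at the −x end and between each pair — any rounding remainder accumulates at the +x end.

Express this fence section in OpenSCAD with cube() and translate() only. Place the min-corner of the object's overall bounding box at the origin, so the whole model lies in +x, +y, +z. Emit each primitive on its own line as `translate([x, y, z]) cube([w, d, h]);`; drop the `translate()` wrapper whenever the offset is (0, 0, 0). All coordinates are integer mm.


cube([92, 92, 1761]);
translate([1611, 0, 0]) cube([92, 92, 1761]);
translate([92, 0, 225]) cube([1519, 92, 60]);
translate([92, 0, 1424]) cube([1519, 92, 60]);
translate([144, 92, 97]) cube([94, 18, 1569]);
translate([290, 92, 97]) cube([94, 18, 1569]);
translate([436, 92, 97]) cube([94, 18, 1569]);
translate([582, 92, 97]) cube([94, 18, 1569]);
translate([728, 92, 97]) cube([94, 18, 1569]);
translate([874, 92, 97]) cube([94, 18, 1569]);
translate([1020, 92, 97]) cube([94, 18, 1569]);
translate([1166, 92, 97]) cube([94, 18, 1569]);
translate([1312, 92, 97]) cube([94, 18, 1569]);
translate([1458, 92, 97]) cube([94, 18, 1569]);


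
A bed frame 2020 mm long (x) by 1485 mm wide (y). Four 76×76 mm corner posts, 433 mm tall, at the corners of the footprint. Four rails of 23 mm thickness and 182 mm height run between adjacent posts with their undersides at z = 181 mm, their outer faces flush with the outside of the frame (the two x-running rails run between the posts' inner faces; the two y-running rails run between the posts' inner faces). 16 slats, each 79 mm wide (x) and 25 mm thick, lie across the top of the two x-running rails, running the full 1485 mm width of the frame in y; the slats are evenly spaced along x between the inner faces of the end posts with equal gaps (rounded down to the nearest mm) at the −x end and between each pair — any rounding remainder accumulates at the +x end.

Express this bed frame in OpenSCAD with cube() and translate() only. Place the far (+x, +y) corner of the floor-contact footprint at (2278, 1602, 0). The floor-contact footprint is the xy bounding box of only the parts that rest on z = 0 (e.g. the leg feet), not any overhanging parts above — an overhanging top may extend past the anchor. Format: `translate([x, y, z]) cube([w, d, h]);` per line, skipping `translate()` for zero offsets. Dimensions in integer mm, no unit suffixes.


translate([258, 117, 0]) cube([76, 76, 433]);
translate([258, 1526, 0]) cube([76, 76, 433]);
translate([2202, 117, 0]) cube([76, 76, 433]);
translate([2202, 1526, 0]) cube([76, 76, 433]);
translate([334, 117, 181]) cube([1868, 23, 182]);
translate([334, 1579, 181]) cube([1868, 23, 182]);
translate([258, 193, 181]) cube([23, 1333, 182]);
translate([2255, 193, 181]) cube([23, 1333, 182]);
translate([369, 117, 363]) cube([79, 1485, 25]);
translate([483, 117, 363]) cube([79, 1485, 25]);
translate([597, 117, 363]) cube([79, 1485, 25]);
translate([711, 117, 363]) cube([79, 1485, 25]);
translate([825, 117, 363]) cube([79, 1485, 25]);
translate([939, 117, 363]) cube([79, 1485, 25]);
translate([1053, 117, 363]) cube([79, 1485, 25]);
translate([1167, 117, 363]) cube([79, 1485, 25]);
translate([1281, 117, 363]) cube([79, 1485, 25]);
translate([1395, 117, 363]) cube([79, 1485, 25]);
translate([1509, 117, 363]) cube([79, 1485, 25]);
translate([1623, 117, 363]) cube([79, 1485, 25]);
translate([1737, 117, 363]) cube([79, 1485, 25]);
translate([1851, 117, 363]) cube([79, 1485, 25]);
translate([1965, 117, 363]) cube([79, 1485, 25]);
translate([2079, 117, 363]) cube([79, 1485, 25]);


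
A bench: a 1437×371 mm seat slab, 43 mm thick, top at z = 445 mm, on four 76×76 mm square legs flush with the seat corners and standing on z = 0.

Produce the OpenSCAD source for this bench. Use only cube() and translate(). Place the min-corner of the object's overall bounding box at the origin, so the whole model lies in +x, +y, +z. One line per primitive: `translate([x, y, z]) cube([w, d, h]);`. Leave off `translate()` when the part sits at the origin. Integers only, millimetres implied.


translate([0, 0, 402]) cube([1437, 371, 43]);
cube([76, 76, 402]);
translate([0, 295, 0]) cube([76, 76, 402]);
translate([1361, 0, 0]) cube([76, 76, 402]);
translate([1361, 295, 0]) cube([76, 76, 402]);


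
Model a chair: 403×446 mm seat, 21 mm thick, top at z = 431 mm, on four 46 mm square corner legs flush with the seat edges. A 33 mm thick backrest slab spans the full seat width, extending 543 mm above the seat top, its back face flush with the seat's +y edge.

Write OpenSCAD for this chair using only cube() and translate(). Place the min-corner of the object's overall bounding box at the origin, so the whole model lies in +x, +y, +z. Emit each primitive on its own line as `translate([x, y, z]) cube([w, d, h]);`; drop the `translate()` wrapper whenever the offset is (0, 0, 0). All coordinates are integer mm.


translate([0, 0, 410]) cube([403, 446, 21]);
cube([46, 46, 410]);
translate([357, 0, 0]) cube([46, 46, 410]);
translate([0, 400, 0]) cube([46, 46, 410]);
translate([357, 400, 0]) cube([46, 46, 410]);
translate([0, 413, 431]) cube([403, 33, 543]);


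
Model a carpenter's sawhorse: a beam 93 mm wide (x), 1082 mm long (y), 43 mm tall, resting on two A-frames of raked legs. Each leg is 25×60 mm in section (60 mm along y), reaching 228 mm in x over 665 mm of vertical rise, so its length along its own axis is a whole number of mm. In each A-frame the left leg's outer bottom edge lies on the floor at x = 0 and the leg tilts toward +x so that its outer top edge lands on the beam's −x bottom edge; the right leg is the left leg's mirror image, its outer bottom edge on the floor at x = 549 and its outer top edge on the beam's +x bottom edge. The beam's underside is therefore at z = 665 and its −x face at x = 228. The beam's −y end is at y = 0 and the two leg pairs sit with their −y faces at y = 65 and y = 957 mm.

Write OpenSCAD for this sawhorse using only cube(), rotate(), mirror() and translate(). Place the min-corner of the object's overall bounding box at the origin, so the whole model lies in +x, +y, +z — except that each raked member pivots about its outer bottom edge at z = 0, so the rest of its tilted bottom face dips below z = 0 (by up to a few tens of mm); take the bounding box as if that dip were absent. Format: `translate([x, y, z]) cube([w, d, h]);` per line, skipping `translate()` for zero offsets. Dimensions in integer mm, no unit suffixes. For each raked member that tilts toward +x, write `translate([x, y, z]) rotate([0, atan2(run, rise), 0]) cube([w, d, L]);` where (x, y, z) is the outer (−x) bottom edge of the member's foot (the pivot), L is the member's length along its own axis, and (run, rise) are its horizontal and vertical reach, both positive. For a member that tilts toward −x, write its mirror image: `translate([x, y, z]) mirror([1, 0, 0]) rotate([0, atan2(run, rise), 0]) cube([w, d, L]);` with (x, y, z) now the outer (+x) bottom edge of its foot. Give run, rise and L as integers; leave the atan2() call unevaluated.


// leg length = √(228² + 665²) = 703
// right-leg outer foot x = 2·228 + 93 = 549
// beam min-corner = (228, 0, 665)
translate([228, 0, 665]) cube([93, 1082, 43]);
translate([0, 65, 0]) rotate([0, atan2(228, 665), 0]) cube([25, 60, 703]);
translate([549, 65, 0]) mirror([1, 0, 0]) rotate([0, atan2(228, 665), 0]) cube([25, 60, 703]);
translate([0, 957, 0]) rotate([0, atan2(228, 665), 0]) cube([25, 60, 703]);
translate([549, 957, 0]) mirror([1, 0, 0]) rotate([0, atan2(228, 665), 0]) cube([25, 60, 703]);


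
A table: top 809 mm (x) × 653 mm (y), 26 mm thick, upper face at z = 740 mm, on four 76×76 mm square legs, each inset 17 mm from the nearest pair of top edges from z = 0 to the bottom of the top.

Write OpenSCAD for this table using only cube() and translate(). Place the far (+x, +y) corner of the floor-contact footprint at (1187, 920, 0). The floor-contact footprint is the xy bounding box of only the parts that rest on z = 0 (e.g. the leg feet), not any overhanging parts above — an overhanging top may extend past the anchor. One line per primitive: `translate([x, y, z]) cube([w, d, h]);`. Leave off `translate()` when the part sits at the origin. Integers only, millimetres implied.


translate([395, 284, 714]) cube([809, 653, 26]);
translate([412, 301, 0]) cube([76, 76, 714]);
translate([1111, 301, 0]) cube([76, 76, 714]);
translate([412, 844, 0]) cube([76, 76, 714]);
translate([1111, 844, 0]) cube([76, 76, 714]);


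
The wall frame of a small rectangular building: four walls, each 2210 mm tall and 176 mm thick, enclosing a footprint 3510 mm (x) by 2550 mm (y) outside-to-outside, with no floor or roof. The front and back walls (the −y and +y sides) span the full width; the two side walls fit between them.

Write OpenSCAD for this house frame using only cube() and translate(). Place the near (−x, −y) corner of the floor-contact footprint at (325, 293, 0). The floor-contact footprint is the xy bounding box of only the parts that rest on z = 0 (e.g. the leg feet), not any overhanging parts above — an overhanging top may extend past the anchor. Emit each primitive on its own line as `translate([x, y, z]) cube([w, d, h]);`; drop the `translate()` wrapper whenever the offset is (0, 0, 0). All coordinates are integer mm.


translate([325, 293, 0]) cube([3510, 176, 2210]);
translate([325, 2667, 0]) cube([3510, 176, 2210]);
translate([325, 469, 0]) cube([176, 2198, 2210]);
translate([3659, 469, 0]) cube([176, 2198, 2210]);


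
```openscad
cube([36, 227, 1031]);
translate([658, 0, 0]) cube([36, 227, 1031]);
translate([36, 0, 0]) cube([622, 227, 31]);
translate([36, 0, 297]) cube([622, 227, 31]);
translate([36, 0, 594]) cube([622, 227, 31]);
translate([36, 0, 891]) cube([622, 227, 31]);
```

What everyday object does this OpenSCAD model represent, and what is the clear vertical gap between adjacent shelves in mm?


A bookshelf. The clear shelf gap is 266 mm.

Two tall side panels with 4 horizontal boards between them — a bookshelf. The first two shelf undersides are at z = 0 and z = 297; with shelf thickness 31, the clear gap is 297 − 0 − 31 = 266 mm.


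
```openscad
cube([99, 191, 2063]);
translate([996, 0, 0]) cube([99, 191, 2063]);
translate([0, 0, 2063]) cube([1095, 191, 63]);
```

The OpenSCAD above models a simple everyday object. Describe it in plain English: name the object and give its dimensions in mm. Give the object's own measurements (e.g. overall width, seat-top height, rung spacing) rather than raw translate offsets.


A door frame. The clear opening is 897 mm wide and 2063 mm high. Two 99 mm wide jambs, 191 mm deep, stand either side of the opening from the floor to the top of the opening. A 63 mm thick head sits across the top of both jambs, spanning the full outside width of the frame.


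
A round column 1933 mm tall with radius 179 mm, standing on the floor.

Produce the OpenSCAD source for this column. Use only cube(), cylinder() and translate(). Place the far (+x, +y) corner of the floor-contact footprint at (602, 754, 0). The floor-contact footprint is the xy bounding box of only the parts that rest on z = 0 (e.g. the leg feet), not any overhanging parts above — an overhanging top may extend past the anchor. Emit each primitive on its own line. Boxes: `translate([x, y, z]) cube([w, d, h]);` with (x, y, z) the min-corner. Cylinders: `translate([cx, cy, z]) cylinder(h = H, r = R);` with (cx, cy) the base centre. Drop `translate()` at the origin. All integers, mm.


translate([423, 575, 0]) cylinder(h = 1933, r = 179);


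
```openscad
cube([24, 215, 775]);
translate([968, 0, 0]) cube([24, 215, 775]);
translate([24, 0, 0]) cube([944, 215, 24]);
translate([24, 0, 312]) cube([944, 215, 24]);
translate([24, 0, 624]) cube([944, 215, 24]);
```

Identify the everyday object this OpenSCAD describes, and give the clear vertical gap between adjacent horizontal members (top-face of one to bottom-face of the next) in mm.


A bookshelf. The clear shelf gap is 288 mm.

Two tall side panels with 3 horizontal boards between them — a bookshelf. The first two shelf undersides are at z = 0 and z = 312; with shelf thickness 24, the clear gap is 312 − 0 − 24 = 288 mm.


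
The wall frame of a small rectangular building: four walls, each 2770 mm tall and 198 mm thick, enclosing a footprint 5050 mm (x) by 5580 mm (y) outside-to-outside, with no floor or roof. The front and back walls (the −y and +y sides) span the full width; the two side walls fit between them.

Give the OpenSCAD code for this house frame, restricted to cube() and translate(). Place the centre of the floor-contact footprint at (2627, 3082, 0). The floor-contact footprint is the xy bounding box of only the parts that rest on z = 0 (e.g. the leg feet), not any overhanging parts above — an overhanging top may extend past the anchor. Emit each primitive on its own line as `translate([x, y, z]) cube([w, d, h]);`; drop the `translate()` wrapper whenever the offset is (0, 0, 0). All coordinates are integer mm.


translate([102, 292, 0]) cube([5050, 198, 2770]);
translate([102, 5674, 0]) cube([5050, 198, 2770]);
translate([102, 490, 0]) cube([198, 5184, 2770]);
translate([4954, 490, 0]) cube([198, 5184, 2770]);


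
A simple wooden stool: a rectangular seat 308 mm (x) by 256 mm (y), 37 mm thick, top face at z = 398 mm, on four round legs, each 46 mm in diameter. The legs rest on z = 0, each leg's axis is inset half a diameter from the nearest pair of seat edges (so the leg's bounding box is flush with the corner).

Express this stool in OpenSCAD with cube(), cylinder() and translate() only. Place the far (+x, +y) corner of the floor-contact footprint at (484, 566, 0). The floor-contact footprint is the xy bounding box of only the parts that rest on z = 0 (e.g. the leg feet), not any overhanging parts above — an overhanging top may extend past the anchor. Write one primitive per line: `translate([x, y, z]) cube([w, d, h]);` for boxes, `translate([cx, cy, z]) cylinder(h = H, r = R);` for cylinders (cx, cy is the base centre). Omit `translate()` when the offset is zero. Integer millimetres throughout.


translate([176, 310, 361]) cube([308, 256, 37]);
translate([199, 333, 0]) cylinder(h = 361, r = 23);
translate([461, 333, 0]) cylinder(h = 361, r = 23);
translate([199, 543, 0]) cylinder(h = 361, r = 23);
translate([461, 543, 0]) cylinder(h = 361, r = 23);


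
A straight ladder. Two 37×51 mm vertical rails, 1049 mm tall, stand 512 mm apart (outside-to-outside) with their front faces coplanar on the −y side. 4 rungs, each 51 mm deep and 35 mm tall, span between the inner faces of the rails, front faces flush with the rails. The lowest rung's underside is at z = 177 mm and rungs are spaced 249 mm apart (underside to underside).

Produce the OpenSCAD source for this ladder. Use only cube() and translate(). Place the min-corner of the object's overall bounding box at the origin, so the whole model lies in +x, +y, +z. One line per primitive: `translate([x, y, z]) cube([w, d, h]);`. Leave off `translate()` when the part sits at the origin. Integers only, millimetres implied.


cube([37, 51, 1049]);
translate([475, 0, 0]) cube([37, 51, 1049]);
translate([37, 0, 177]) cube([438, 51, 35]);
translate([37, 0, 426]) cube([438, 51, 35]);
translate([37, 0, 675]) cube([438, 51, 35]);
translate([37, 0, 924]) cube([438, 51, 35]);


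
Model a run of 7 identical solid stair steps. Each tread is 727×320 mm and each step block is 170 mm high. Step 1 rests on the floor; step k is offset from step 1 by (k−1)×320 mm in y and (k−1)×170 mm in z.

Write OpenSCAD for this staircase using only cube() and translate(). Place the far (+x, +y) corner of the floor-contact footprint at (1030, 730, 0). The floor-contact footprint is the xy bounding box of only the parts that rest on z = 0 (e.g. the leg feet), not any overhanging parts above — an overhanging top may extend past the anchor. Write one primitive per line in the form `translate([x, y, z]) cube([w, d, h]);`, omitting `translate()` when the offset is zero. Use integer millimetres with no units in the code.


translate([303, 410, 0]) cube([727, 320, 170]);
translate([303, 730, 170]) cube([727, 320, 170]);
translate([303, 1050, 340]) cube([727, 320, 170]);
translate([303, 1370, 510]) cube([727, 320, 170]);
translate([303, 1690, 680]) cube([727, 320, 170]);
translate([303, 2010, 850]) cube([727, 320, 170]);
translate([303, 2330, 1020]) cube([727, 320, 170]);


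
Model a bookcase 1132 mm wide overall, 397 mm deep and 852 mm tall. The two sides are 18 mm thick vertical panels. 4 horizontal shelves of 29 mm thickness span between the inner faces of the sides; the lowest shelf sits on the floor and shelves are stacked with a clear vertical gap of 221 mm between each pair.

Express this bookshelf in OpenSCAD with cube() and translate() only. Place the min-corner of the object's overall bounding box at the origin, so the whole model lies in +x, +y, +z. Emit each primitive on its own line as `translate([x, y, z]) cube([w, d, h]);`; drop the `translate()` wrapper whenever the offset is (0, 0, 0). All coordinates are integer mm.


cube([18, 397, 852]);
translate([1114, 0, 0]) cube([18, 397, 852]);
translate([18, 0, 0]) cube([1096, 397, 29]);
translate([18, 0, 250]) cube([1096, 397, 29]);
translate([18, 0, 500]) cube([1096, 397, 29]);
translate([18, 0, 750]) cube([1096, 397, 29]);


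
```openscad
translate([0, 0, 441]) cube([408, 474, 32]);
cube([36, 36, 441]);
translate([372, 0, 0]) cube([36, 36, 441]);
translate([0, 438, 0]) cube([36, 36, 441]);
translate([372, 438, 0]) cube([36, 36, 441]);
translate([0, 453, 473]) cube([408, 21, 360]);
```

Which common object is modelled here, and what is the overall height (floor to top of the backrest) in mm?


A chair. The overall height is 833 mm.

A slab on four corner posts with a tall panel at the back — a chair. The seat slab sits at z = 441 with thickness 32, and the 360 mm backrest starts at the seat top, so the overall height is 441 + 32 + 360 = 833 mm.


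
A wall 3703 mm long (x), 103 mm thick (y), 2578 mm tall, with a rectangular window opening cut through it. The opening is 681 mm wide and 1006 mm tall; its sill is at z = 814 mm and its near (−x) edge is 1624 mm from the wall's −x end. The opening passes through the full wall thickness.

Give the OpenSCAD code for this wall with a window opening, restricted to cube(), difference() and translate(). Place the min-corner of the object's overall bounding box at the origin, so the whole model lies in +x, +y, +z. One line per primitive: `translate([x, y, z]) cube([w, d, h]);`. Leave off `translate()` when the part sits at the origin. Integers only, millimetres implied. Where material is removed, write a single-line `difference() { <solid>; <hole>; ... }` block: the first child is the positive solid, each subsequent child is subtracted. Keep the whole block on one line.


difference() { cube([3703, 103, 2578]); translate([1624, 0, 814]) cube([681, 103, 1006]); }


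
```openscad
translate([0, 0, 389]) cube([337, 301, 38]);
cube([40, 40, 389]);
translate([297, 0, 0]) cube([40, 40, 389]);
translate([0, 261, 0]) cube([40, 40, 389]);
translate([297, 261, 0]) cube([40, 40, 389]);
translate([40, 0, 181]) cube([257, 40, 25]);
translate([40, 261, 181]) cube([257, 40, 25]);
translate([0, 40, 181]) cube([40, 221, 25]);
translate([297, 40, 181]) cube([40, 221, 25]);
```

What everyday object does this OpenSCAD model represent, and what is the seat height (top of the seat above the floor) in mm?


A stool. The seat height is 427 mm.

A 337×301×38 slab at z = 389 on four corner posts — a stool. The seat top is 389 + 38 = 427 mm.


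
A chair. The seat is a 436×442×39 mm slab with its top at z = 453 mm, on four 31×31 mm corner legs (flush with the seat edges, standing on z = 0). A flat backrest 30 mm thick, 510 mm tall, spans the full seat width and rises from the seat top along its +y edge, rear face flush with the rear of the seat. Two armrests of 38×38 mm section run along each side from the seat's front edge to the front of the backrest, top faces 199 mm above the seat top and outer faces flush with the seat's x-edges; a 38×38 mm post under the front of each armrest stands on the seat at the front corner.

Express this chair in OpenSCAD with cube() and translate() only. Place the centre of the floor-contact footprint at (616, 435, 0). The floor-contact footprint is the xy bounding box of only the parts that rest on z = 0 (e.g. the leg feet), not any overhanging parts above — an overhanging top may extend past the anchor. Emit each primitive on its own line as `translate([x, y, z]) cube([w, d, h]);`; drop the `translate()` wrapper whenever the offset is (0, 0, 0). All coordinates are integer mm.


translate([398, 214, 414]) cube([436, 442, 39]);
translate([398, 214, 0]) cube([31, 31, 414]);
translate([803, 214, 0]) cube([31, 31, 414]);
translate([398, 625, 0]) cube([31, 31, 414]);
translate([803, 625, 0]) cube([31, 31, 414]);
translate([398, 626, 453]) cube([436, 30, 510]);
translate([398, 214, 614]) cube([38, 412, 38]);
translate([796, 214, 614]) cube([38, 412, 38]);
translate([398, 214, 453]) cube([38, 38, 161]);
translate([796, 214, 453]) cube([38, 38, 161]);


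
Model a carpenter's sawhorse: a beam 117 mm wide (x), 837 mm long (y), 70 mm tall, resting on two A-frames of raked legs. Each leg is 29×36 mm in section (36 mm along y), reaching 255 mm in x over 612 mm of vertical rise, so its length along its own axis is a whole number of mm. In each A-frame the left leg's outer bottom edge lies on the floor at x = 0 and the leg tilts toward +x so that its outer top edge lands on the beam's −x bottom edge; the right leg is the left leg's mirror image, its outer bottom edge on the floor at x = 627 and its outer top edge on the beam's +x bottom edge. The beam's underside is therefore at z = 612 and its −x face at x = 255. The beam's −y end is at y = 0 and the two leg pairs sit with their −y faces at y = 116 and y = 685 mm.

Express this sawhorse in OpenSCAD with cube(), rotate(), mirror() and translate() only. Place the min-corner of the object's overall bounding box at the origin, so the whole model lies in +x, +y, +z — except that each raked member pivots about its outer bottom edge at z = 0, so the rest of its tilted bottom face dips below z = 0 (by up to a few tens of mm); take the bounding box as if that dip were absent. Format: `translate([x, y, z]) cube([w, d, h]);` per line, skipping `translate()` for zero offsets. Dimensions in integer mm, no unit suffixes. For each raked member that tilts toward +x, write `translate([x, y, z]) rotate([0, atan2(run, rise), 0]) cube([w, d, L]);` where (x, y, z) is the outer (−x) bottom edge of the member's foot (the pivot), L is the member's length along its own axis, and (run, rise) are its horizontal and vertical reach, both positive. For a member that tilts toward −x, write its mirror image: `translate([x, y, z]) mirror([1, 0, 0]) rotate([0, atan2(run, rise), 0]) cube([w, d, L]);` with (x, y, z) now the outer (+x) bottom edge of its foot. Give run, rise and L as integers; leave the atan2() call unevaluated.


translate([255, 0, 612]) cube([117, 837, 70]);
translate([0, 116, 0]) rotate([0, atan2(255, 612), 0]) cube([29, 36, 663]);
translate([627, 116, 0]) mirror([1, 0, 0]) rotate([0, atan2(255, 612), 0]) cube([29, 36, 663]);
translate([0, 685, 0]) rotate([0, atan2(255, 612), 0]) cube([29, 36, 663]);
translate([627, 685, 0]) mirror([1, 0, 0]) rotate([0, atan2(255, 612), 0]) cube([29, 36, 663]);
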